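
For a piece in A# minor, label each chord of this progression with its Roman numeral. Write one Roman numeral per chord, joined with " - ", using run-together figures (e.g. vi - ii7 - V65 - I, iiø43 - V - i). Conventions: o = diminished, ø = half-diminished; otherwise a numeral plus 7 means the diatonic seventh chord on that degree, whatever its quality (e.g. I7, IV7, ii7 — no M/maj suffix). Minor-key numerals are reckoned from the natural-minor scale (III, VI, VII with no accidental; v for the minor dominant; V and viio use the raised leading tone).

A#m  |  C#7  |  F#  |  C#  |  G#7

i - V7/VI - VI - III - VII7

A#m: minor triad on A# = scale degree 1 → i.
C#7 is the secondary dominant of VI (dominant seventh chord on C#): V7/VI.
F#: root F# is the submediant; major triad there is VI.
C#: major triad on C# = scale degree 3 → III.
G#7: root G# is the subtonic; dominant seventh chord there is VII7.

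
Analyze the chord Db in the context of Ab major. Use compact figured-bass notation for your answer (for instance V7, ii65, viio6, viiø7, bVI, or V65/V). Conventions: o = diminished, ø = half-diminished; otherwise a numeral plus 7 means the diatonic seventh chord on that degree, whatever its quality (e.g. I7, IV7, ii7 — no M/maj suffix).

The pitches Db-F-Ab form a major triad rooted on Db.
Db is scale degree 4 in Ab major, and a major triad on that degree is written IV.

IV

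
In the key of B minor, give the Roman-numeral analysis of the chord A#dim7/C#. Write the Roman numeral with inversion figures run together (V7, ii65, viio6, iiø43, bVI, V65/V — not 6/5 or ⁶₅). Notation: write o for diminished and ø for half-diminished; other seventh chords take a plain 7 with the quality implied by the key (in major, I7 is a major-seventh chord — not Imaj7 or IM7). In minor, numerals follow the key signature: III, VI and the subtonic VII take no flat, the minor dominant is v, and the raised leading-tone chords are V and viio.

The pitches A#-C#-E-G form a fully diminished seventh chord rooted on A#.
A# is scale degree 7 in B minor, and a fully diminished seventh chord on that degree is written viio7.
With C# in the bass the chord is in first inversion, so the figured bass is 65.

viio65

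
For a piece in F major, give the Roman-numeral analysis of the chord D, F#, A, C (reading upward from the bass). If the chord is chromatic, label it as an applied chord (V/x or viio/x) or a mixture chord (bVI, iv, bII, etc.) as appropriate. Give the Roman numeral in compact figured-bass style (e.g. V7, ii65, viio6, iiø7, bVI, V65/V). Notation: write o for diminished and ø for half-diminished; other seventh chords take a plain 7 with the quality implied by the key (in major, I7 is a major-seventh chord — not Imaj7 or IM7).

The pitches D-F#-A-C form a dominant seventh chord rooted on D.
D is not a diatonic chord root with this quality in F major, but it lies a perfect fifth above G (ii), so the chord functions as an applied dominant of ii.

V7/ii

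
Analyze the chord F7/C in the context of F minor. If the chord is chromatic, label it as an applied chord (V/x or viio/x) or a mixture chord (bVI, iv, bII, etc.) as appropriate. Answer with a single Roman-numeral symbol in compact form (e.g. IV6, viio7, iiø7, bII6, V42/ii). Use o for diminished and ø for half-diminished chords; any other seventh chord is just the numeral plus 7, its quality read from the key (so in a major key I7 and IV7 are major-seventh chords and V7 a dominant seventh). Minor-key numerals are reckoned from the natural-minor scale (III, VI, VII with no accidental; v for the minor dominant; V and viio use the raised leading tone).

The pitches F-A-C-Eb form a dominant seventh chord rooted on F.
F is not a diatonic chord root with this quality in F minor, but it lies a perfect fifth above Bb (iv), so the chord functions as an applied dominant of iv.
With C in the bass the chord is in second inversion, so the figured bass is 43.

V43/iv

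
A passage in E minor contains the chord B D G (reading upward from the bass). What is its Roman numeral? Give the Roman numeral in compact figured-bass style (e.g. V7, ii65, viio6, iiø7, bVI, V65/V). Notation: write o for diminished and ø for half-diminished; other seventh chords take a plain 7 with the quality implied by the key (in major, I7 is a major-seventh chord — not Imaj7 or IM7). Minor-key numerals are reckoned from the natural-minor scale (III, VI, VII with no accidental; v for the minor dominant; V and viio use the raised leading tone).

III6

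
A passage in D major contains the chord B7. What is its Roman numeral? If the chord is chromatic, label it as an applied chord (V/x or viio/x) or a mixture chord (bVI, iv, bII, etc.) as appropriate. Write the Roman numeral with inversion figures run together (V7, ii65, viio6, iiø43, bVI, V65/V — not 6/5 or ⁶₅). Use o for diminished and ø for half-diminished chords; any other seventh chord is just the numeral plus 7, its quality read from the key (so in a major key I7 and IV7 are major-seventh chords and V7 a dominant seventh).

Stacked in thirds the chord is B-D#-F#-A: a dominant seventh chord on B.
B is not a diatonic chord root with this quality in D major, but it lies a perfect fifth above E (ii), so the chord functions as an applied dominant of ii.

V7/ii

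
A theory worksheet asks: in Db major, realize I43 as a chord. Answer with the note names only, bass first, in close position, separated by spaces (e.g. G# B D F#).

In Db major, scale degree 1 is Db, and the diatonic chord built there is a major seventh chord.
Stacking thirds from Db gives Db-F-Ab-C.
With the 43 figure the chord is in second inversion; from the bass Ab upward in close position it reads Ab-C-Db-F.

Ab C Db F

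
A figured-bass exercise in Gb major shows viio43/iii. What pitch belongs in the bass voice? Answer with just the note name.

Eb

The applied chord viio43/iii is rooted on A: A-C-Eb-Gb.
The figure 43 means second inversion — the fifth is in the bass.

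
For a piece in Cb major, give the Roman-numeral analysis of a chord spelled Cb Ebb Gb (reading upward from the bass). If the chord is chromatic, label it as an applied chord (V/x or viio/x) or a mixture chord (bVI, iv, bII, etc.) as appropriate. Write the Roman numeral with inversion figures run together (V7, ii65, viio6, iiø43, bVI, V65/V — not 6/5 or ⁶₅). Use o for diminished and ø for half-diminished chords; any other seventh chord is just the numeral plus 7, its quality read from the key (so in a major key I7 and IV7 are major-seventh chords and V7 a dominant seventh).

i

Stacked in thirds the chord is Cb-Ebb-Gb: a minor triad on Cb.
Cb is the first degree of Cb major. This is the minor tonic, borrowed from the parallel minor.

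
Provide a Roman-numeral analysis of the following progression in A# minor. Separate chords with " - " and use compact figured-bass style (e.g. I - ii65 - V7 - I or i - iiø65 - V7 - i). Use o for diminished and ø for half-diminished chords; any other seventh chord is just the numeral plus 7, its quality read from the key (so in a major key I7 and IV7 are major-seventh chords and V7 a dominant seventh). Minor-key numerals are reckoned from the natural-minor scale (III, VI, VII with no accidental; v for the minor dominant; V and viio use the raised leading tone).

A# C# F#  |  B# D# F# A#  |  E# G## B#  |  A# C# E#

A#-C#-F#: root F# is the submediant; major triad there is VI6.
B#-D#-F#-A#: root B# is the supertonic; half-diminished seventh chord there is iiø7.
E#-G##-B# has root E#, degree 5 in A# minor, so V.
A#-C#-E#: minor triad on A# = scale degree 1 → i.

VI6 - iiø7 - V - i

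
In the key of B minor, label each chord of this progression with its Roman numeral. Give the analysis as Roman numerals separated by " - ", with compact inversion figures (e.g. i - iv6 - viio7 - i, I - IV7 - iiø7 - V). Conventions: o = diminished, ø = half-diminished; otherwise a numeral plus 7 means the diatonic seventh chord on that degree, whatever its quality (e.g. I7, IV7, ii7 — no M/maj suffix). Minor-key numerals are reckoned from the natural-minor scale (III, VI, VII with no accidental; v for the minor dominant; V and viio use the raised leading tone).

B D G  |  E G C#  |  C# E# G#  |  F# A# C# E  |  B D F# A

VI6 - iio6 - V/V - V7 - i7

B-D-G has root G, degree 6 in B minor, so VI6.
E-G-C# has root C#, degree 2 in B minor, so iio6.
C#-E#-G# is the secondary dominant of V (major triad on C#): V/V.
F#-A#-C#-E: root F# is the dominant; dominant seventh chord there is V7.
B-D-F#-A: root B is the tonic; minor seventh chord there is i7.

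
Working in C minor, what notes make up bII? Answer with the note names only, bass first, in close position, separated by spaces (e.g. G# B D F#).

bII is the Neapolitan chord — a major triad on the lowered second degree. In C minor that root is Db.
So the chord is Db-F-Ab.

Db F Ab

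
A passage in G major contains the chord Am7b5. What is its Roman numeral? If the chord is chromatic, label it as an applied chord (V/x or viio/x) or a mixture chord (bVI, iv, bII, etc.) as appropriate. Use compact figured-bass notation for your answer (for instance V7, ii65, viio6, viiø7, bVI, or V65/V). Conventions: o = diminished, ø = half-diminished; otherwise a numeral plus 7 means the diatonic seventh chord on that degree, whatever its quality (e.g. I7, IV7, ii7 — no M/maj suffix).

iiø7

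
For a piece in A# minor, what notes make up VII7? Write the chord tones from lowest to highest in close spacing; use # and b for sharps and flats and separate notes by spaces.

G# B# D# F#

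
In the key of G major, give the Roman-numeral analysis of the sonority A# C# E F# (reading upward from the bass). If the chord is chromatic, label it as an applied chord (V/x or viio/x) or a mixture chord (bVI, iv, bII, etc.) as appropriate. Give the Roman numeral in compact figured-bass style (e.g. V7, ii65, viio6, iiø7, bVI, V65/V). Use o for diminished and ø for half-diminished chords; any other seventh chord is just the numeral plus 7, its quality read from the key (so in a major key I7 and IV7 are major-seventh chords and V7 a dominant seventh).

V65/iii

Stacked in thirds the chord is F#-A#-C#-E: a dominant seventh chord on F#.
F# is not a diatonic chord root with this quality in G major, but it lies a perfect fifth above B (iii), so the chord functions as an applied dominant of iii.
With A# in the bass the chord is in first inversion, so the figured bass is 65.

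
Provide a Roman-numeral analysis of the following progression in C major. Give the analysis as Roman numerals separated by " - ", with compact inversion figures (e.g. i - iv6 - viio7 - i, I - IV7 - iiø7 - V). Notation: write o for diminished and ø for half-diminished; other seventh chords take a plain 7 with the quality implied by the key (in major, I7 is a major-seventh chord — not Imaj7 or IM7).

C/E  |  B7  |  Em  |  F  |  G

C/E has root C, degree 1 in C major, so I6.
B7: a dominant seventh chord on B, the applied dominant of iii → V7/iii.
Em has root E, degree 3 in C major, so iii.
F: major triad on F = scale degree 4 → IV.
G: major triad on G = scale degree 5 → V.

I6 - V7/iii - iii - IV - V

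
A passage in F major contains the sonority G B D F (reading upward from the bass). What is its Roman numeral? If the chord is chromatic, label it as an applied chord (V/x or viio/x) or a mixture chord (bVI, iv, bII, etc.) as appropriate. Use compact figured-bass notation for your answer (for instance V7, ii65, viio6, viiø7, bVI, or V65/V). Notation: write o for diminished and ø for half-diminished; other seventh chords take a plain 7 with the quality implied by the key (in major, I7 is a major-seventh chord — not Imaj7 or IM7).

The pitches G-B-D-F form a dominant seventh chord rooted on G.
G is not a diatonic chord root with this quality in F major, but it lies a perfect fifth above C (V), so the chord functions as an applied dominant of V.

V7/V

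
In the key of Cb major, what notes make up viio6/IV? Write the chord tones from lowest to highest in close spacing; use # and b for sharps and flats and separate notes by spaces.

Gb Bbb Eb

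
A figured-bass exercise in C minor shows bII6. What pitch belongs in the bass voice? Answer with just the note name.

bII in C minor has root Db; the chord is Db-F-Ab.
The figure 6 means first inversion — the third is in the bass.

F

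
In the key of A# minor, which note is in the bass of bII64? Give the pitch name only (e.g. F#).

bII in A# minor has root B; the chord is B-D#-F#.
The figure 64 means second inversion — the fifth is in the bass.

F#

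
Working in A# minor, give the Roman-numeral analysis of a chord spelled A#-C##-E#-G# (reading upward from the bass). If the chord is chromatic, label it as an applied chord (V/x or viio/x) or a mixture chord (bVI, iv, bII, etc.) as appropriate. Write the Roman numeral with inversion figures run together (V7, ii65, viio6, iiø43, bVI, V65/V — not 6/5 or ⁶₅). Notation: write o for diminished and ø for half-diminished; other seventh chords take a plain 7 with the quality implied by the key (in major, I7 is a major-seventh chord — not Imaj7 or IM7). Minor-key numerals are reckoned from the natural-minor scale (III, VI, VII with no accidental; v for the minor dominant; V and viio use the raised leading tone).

V7/iv

The pitches A#-C##-E#-G# form a dominant seventh chord rooted on A#.
A# is not a diatonic chord root with this quality in A# minor, but it lies a perfect fifth above D# (iv), so the chord functions as an applied dominant of iv.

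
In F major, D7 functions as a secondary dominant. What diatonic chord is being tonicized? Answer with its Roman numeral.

The chord is a dominant seventh chord on D.
A dominant resolves down a perfect fifth: D → G. In F major, G is scale degree 2, i.e. ii.

ii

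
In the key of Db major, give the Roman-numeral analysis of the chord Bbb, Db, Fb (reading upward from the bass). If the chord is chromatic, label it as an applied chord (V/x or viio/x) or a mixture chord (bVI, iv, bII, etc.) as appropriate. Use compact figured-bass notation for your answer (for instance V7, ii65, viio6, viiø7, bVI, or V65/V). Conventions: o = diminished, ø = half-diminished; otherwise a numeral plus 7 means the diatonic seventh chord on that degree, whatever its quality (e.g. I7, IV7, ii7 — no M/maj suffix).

bVI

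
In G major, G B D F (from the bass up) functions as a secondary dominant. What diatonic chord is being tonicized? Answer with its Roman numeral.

IV

The chord is a dominant seventh chord on G.
A dominant resolves down a perfect fifth: G → C. In G major, C is scale degree 4, i.e. IV.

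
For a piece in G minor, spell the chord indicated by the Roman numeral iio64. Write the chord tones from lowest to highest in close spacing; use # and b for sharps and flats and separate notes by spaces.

Eb A C

The numeral's case and figure indicate a diminished triad. In G minor its root, the second degree, is A.
Stacking thirds from A gives A-C-Eb.
With the 64 figure the chord is in second inversion; from the bass Eb upward in close position it reads Eb-A-C.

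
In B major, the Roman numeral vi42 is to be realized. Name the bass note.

F#

vi in B major has root G#; the chord is G#-B-D#-F#.
The figure 42 means third inversion — the seventh is in the bass.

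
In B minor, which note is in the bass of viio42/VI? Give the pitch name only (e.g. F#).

The applied chord viio42/VI is rooted on F#: F#-A-C-Eb.
The figure 42 means third inversion — the seventh is in the bass.

Eb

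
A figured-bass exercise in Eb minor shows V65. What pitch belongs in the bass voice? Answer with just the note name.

D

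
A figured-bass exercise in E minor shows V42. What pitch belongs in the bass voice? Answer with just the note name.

V in E minor has root B; the chord is B-D#-F#-A.
The figure 42 means third inversion — the seventh is in the bass.

A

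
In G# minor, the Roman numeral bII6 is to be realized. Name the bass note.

bII in G# minor has root A; the chord is A-C#-E.
The figure 6 means first inversion — the third is in the bass.

C#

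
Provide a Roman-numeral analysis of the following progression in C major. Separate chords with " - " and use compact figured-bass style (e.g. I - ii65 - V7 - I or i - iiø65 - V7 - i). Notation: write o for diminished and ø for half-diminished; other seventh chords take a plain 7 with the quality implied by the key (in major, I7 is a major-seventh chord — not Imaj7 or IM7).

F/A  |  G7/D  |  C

F/A: root F is the subdominant; major triad there is IV6.
G7/D: dominant seventh chord on G = scale degree 5 → V43.
C: root C is the tonic; major triad there is I.

IV6 - V43 - I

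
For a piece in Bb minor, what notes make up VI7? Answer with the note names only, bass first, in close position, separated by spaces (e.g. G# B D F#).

Gb Bb Db F

In Bb minor, scale degree 6 is Gb, and the diatonic chord built there is a major seventh chord.
That chord is spelled Gb-Bb-Db-F.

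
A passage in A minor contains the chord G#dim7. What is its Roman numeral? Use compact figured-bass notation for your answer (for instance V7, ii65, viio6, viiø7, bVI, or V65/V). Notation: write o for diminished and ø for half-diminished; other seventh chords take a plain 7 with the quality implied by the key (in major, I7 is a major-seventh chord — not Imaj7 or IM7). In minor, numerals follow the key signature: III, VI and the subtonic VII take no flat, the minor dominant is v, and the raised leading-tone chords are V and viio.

viio7

The pitches G#-B-D-F form a fully diminished seventh chord rooted on G#.
In A minor, G# is the leading tone; the diatonic fully diminished seventh chord there is viio7.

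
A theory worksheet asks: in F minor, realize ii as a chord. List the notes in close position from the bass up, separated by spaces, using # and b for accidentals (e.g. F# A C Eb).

G Bb D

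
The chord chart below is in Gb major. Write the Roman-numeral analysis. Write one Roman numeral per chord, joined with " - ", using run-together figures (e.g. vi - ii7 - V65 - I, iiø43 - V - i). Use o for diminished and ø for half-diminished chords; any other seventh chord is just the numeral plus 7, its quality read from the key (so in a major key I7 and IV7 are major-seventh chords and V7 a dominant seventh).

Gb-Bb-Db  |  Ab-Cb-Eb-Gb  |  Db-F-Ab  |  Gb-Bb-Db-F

I - ii7 - V - I7

Gb-Bb-Db: root Gb is the tonic; major triad there is I.
Ab-Cb-Eb-Gb: minor seventh chord on Ab = scale degree 2 → ii7.
Db-F-Ab: root Db is the dominant; major triad there is V.
Gb-Bb-Db-F: major seventh chord on Gb = scale degree 1 → I7.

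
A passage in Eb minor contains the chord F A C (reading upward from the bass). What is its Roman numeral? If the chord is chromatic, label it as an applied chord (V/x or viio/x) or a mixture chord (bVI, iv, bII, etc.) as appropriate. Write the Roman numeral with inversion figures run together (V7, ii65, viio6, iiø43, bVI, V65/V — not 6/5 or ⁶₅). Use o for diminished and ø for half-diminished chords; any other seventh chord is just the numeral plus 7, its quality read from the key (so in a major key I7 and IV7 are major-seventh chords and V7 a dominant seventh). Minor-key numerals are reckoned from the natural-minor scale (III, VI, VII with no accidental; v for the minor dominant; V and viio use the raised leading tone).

V/V

Stacked in thirds the chord is F-A-C: a major triad on F.
F is not a diatonic chord root with this quality in Eb minor, but it lies a perfect fifth above Bb (V), so the chord functions as an applied dominant of V.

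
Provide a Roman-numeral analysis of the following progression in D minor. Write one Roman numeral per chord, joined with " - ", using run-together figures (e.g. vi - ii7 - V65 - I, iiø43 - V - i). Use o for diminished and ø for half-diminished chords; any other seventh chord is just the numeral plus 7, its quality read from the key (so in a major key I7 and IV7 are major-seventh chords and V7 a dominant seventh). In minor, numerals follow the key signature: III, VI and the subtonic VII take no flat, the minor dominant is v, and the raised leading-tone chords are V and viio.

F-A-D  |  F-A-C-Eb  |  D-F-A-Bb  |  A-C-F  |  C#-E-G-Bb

F-A-D has root D, degree 1 in D minor, so i6.
F-A-C-Eb: chromatic; F is V of VI, so V7/VI.
D-F-A-Bb: major seventh chord on Bb = scale degree 6 → VI65.
A-C-F: major triad on F = scale degree 3 → III6.
C#-E-G-Bb: fully diminished seventh chord on C# = scale degree 7 → viio7.

i6 - V7/VI - VI65 - III6 - viio7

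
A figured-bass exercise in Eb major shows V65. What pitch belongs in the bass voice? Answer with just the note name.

V in Eb major has root Bb; the chord is Bb-D-F-Ab.
The figure 65 means first inversion — the third is in the bass.

D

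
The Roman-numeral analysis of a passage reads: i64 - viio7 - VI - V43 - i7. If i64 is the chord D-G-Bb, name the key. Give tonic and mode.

G minor

i64 is given as D-G-Bb — a minor triad with root G.
If G is scale degree 1 and the mode makes that degree carry a minor triad, the tonic is G and the mode is minor.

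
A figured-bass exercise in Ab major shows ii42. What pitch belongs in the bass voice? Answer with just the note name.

ii in Ab major has root Bb; the chord is Bb-Db-F-Ab.
The figure 42 means third inversion — the seventh is in the bass.

Ab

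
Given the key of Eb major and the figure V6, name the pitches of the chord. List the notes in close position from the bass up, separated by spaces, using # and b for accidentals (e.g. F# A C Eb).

D F Bb

The numeral's case and figure indicate a major triad. In Eb major its root, the dominant, is Bb.
Stacking thirds from Bb gives Bb-D-F.
The figured bass 6 indicates first inversion, placing the third (D) in the bass: D-F-Bb.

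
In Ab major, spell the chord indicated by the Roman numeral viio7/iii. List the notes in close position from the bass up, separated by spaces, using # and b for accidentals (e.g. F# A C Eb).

B D F Ab

viio7/iii is a secondary leading-tone chord. The target iii is C in Ab major; the applied chord is rooted a semitone below, on B.
Building a fully diminished seventh chord on B gives B-D-F-Ab.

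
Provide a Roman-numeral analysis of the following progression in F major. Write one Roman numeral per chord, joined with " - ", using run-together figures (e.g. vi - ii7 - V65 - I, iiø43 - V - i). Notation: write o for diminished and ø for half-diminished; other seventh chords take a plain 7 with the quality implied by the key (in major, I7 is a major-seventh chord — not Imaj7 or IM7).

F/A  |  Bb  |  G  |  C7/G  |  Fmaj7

F/A has root F, degree 1 in F major, so I6.
Bb: root Bb is the subdominant; major triad there is IV.
G: a major triad on G, the applied dominant of V → V/V.
C7/G: dominant seventh chord on C = scale degree 5 → V43.
Fmaj7: root F is the tonic; major seventh chord there is I7.

I6 - IV - V/V - V43 - I7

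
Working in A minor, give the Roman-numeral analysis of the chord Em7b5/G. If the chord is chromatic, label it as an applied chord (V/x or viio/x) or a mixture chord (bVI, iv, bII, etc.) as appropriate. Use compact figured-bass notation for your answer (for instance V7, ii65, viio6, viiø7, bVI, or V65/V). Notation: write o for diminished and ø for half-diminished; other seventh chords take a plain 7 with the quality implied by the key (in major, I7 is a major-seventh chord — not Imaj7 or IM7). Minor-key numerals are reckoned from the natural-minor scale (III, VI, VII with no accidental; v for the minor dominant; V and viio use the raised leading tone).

The pitches E-G-Bb-D form a half-diminished seventh chord rooted on E.
E sits a half step below F (VI in A minor); a diminished chord there is the applied leading-tone chord of VI.
With G in the bass the chord is in first inversion, so the figured bass is 65.

viiø65/VI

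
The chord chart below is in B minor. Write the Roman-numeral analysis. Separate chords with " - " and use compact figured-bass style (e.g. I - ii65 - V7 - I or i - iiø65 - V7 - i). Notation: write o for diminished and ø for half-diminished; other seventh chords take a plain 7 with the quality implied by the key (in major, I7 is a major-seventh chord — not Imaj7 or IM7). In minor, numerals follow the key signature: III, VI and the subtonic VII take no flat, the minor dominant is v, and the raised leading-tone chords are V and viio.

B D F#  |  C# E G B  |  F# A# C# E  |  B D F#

i - iiø7 - V7 - i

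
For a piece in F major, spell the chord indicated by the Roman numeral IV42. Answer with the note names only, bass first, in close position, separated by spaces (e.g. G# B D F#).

A Bb D F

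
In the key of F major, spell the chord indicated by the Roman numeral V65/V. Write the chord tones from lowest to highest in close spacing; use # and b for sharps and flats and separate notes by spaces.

B D F G

The slash means an applied dominant: we want the dominant of V. In F major, V is C major, and its dominant is built on G.
Building a dominant seventh chord on G gives G-B-D-F.
With the 65 figure the chord is in first inversion; from the bass B upward in close position it reads B-D-F-G.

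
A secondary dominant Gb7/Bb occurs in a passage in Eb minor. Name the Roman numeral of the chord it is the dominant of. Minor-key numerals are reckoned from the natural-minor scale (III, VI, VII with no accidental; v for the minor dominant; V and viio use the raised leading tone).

The chord is a dominant seventh chord on Gb.
A dominant resolves down a perfect fifth: Gb → Cb. In Eb minor, Cb is scale degree 6, i.e. VI.

VI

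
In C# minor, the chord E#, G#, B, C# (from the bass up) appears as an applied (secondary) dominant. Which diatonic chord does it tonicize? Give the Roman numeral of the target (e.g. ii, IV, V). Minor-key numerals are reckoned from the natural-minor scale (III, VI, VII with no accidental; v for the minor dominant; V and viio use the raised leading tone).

iv

The chord is a dominant seventh chord on C#.
A dominant resolves down a perfect fifth: C# → F#. In C# minor, F# is scale degree 4, i.e. iv.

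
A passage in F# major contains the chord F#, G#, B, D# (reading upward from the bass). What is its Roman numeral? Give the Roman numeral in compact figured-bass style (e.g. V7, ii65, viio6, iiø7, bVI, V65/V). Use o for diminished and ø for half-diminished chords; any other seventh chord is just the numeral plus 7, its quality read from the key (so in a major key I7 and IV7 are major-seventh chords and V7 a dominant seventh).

ii42

Stacked in thirds the chord is G#-B-D#-F#: a minor seventh chord on G#.
In F# major, G# is the supertonic; the diatonic minor seventh chord there is ii7.
With F# in the bass the chord is in third inversion, so the figured bass is 42.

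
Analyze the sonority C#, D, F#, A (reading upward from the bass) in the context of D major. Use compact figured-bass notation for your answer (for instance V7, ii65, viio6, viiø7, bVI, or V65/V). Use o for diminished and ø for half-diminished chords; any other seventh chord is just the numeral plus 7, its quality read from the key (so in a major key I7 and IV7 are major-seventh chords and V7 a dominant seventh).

I42

The pitches D-F#-A-C# form a major seventh chord rooted on D.
In D major, D is the tonic; the diatonic major seventh chord there is I7.
With C# in the bass the chord is in third inversion, so the figured bass is 42.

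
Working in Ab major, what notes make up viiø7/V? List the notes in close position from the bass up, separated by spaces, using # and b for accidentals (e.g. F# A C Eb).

D F Ab C

viiø7/V is a secondary leading-tone chord. The target V is Eb in Ab major; the applied chord is rooted a semitone below, on D.
Building a half-diminished seventh chord on D gives D-F-Ab-C.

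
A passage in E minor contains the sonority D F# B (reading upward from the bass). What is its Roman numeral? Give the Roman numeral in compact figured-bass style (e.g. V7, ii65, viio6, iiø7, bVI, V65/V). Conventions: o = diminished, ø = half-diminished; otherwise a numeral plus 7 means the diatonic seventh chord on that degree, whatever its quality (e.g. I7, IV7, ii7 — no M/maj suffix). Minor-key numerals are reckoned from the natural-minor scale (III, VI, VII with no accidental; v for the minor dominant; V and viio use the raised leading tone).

Stacked in thirds the chord is B-D-F#: a minor triad on B.
B is scale degree 5 in E minor, and a minor triad on that degree is written v.
With D in the bass the chord is in first inversion, so the figured bass is 6.

v6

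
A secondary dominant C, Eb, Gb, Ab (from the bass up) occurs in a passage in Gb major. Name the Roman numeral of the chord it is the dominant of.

V

The chord is a dominant seventh chord on Ab.
A dominant resolves down a perfect fifth: Ab → Db. In Gb major, Db is scale degree 5, i.e. V.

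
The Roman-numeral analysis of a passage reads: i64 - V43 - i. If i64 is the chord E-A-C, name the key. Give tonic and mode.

A minor

i64 is given as E-A-C — a minor triad with root A.
If A is scale degree 1 and the mode makes that degree carry a minor triad, the tonic is A and the mode is minor.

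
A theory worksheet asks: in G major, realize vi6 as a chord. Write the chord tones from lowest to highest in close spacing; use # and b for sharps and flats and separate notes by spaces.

In G major, scale degree 6 is E, and the diatonic chord built there is a minor triad.
Stacking thirds from E gives E-G-B.
The figured bass 6 indicates first inversion, placing the third (G) in the bass: G-B-E.

G B E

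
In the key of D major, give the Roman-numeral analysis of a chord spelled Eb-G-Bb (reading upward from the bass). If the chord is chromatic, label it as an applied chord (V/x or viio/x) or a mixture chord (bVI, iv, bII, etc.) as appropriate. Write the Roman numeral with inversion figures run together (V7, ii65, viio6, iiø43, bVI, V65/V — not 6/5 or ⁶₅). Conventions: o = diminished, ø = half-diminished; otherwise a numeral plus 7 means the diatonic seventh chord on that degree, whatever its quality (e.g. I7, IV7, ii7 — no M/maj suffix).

Stacked in thirds the chord is Eb-G-Bb: a major triad on Eb.
Eb is the lowered second degree of D major (diatonic 2 would be E). This is the Neapolitan chord — a major triad on the lowered second degree.

bII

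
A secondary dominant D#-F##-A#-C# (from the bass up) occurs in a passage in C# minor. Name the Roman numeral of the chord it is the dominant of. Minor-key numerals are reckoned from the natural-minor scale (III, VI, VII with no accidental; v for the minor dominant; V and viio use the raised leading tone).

The chord is a dominant seventh chord on D#.
A dominant resolves down a perfect fifth: D# → G#. In C# minor, G# is scale degree 5, i.e. V.

V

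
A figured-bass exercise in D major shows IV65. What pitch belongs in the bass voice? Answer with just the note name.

B

IV in D major has root G; the chord is G-B-D-F#.
The figure 65 means first inversion — the third is in the bass.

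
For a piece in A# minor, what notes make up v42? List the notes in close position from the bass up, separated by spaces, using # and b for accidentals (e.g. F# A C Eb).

The numeral's case and figure indicate a minor seventh chord. In A# minor its root, scale degree 5, is E#.
That chord is spelled E#-G#-B#-D#.
The figured bass 42 indicates third inversion, placing the seventh (D#) in the bass: D#-E#-G#-B#.

D# E# G# B#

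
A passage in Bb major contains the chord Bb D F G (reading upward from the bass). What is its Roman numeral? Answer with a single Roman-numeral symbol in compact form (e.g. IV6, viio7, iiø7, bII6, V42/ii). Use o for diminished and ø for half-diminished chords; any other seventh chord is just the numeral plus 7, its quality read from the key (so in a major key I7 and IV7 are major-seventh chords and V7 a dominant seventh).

The pitches G-Bb-D-F form a minor seventh chord rooted on G.
G is scale degree 6 in Bb major, and a minor seventh chord on that degree is written vi7.
With Bb in the bass the chord is in first inversion, so the figured bass is 65.

vi65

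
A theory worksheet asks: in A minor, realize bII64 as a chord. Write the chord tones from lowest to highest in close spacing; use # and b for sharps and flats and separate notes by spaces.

F Bb D

bII64 is the Neapolitan chord — a major triad on the lowered second degree. In A minor that root is Bb.
So the chord is Bb-D-F.
With the 64 figure the chord is in second inversion; from the bass F upward in close position it reads F-Bb-D.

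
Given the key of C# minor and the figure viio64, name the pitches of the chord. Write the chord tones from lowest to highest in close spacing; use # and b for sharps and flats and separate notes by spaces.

F# B# D#

In C# minor, the leading-tone chord is built on the raised seventh degree, B#.
That chord is spelled B#-D#-F#.
With the 64 figure the chord is in second inversion; from the bass F# upward in close position it reads F#-B#-D#.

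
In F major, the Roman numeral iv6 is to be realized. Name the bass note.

Db

iv in F major has root Bb; the chord is Bb-Db-F.
The figure 6 means first inversion — the third is in the bass.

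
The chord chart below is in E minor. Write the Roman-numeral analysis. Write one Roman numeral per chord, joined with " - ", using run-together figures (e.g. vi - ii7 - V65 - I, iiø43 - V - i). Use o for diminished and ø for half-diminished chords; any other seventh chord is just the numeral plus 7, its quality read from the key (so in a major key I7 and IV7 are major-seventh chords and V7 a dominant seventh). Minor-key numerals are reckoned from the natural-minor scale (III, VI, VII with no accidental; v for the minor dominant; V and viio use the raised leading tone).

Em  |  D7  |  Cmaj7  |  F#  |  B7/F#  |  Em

i - VII7 - VI7 - V/V - V43 - i

Em has root E, degree 1 in E minor, so i.
D7: root D is the subtonic; dominant seventh chord there is VII7.
Cmaj7 has root C, degree 6 in E minor, so VI7.
F# is the secondary dominant of V (major triad on F#): V/V.
B7/F#: dominant seventh chord on B = scale degree 5 → V43.
Em: root E is the tonic; minor triad there is i.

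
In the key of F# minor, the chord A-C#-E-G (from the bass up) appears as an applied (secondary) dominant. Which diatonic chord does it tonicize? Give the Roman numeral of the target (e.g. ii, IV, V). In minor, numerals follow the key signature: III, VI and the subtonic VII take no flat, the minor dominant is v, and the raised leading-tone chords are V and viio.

VI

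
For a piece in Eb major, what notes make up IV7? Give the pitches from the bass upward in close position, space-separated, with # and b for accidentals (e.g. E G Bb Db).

Ab C Eb G

The numeral's case and figure indicate a major seventh chord. In Eb major its root, scale degree 4, is Ab.
That chord is spelled Ab-C-Eb-G.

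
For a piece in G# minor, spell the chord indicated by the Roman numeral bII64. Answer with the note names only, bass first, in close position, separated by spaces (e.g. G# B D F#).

bII64 is the Neapolitan chord — a major triad on the lowered second degree. In G# minor that root is A.
So the chord is A-C#-E, a major triad.
With the 64 figure the chord is in second inversion; from the bass E upward in close position it reads E-A-C#.

E A C#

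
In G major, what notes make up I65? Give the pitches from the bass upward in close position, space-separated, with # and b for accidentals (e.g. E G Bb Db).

B D F# G

In G major, the tonic is G, and the diatonic chord built there is a major seventh chord.
That chord is spelled G-B-D-F#.
The figured bass 65 indicates first inversion, placing the third (B) in the bass: B-D-F#-G.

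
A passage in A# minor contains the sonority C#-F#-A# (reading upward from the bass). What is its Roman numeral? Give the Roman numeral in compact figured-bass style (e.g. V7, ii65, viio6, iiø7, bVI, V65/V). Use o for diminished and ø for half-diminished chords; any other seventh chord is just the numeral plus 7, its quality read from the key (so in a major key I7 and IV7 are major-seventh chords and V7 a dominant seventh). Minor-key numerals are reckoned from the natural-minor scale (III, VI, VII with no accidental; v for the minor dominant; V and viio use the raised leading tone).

VI64

Stacked in thirds the chord is F#-A#-C#: a major triad on F#.
In A# minor, F# is the submediant; the diatonic major triad there is VI.
With C# in the bass the chord is in second inversion, so the figured bass is 64.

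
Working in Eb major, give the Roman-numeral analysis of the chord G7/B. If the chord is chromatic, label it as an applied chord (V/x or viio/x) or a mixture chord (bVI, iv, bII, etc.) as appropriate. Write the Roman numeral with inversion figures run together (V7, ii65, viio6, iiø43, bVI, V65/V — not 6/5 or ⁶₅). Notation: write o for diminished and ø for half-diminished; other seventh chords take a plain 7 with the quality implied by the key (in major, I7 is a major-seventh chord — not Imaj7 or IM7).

V65/vi

Stacked in thirds the chord is G-B-D-F: a dominant seventh chord on G.
G is not a diatonic chord root with this quality in Eb major, but it lies a perfect fifth above C (vi), so the chord functions as an applied dominant of vi.
With B in the bass the chord is in first inversion, so the figured bass is 65.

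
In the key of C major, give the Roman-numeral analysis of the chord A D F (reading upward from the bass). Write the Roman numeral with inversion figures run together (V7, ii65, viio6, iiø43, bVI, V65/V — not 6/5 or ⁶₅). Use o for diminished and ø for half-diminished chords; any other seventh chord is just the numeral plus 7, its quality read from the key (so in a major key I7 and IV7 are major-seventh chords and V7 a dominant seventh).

Stacked in thirds the chord is D-F-A: a minor triad on D.
D is scale degree 2 in C major, and a minor triad on that degree is written ii.
With A in the bass the chord is in second inversion, so the figured bass is 64.

ii64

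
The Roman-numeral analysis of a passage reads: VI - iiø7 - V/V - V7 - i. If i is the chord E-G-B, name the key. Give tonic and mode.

E minor

The anchor chord is a minor triad on E, labeled i.
If E is scale degree 1 and the mode makes that degree carry a minor triad, the tonic is E and the mode is minor.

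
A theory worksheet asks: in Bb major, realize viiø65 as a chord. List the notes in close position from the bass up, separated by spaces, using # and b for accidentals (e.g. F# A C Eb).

In Bb major, scale degree 7 is A, and the diatonic chord built there is a half-diminished seventh chord.
That chord is spelled A-C-Eb-G.
With the 65 figure the chord is in first inversion; from the bass C upward in close position it reads C-Eb-G-A.

C Eb G A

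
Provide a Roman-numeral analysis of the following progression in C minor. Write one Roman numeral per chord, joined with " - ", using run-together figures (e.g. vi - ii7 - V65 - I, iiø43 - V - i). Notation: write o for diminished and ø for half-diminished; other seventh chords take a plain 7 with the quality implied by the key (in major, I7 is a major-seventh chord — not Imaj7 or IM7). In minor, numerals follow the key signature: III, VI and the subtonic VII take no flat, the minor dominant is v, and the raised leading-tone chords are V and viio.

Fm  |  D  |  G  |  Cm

Fm: root F is the subdominant; minor triad there is iv.
D: chromatic; D is V of V, so V/V.
G: root G is the dominant; major triad there is V.
Cm has root C, degree 1 in C minor, so i.

iv - V/V - V - i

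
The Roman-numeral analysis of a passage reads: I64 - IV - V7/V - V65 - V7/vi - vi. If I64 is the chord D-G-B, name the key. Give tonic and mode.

G major

The anchor chord is a major triad on G, labeled I64.
If G is scale degree 1 and the mode makes that degree carry a major triad, the tonic is G and the mode is major.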